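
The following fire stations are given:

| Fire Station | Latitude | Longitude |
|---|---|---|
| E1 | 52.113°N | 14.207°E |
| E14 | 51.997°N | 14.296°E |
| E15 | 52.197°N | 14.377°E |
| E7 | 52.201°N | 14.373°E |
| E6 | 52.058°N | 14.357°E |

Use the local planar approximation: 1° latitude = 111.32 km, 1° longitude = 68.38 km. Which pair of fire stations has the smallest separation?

E15 and E7

Pairwise distances:
E15–E7: 0.523 km
E14–E6: 7.969 km
E1–E6: 11.945 km
E1–E14: 14.275 km
E1–E15: 14.919 km
E1–E7: 14.994 km
E15–E6: 15.534 km
E7–E6: 15.956 km
E14–E15: 22.943 km
E14–E7: 23.312 km
Closest pair: E15–E7 at 0.523 km.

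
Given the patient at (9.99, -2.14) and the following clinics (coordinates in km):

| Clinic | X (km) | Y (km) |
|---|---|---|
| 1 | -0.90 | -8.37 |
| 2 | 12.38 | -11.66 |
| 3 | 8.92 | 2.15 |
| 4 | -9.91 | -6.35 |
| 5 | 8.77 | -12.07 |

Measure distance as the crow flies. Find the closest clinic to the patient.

Distances from (9.99, -2.14):
1: 12.55 km
2: 9.82 km
3: 4.42 km
4: 20.34 km
5: 10.00 km
Minimum: 3 at 4.42 km.

3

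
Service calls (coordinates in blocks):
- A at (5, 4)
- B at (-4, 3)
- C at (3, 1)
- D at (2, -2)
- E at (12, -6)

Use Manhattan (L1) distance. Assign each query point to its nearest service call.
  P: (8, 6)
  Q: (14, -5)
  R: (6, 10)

P→A; Q→E; R→A

P at (8, 6):
  A: 5 blocks
  B: 15 blocks
  C: 10 blocks
  D: 14 blocks
  E: 16 blocks
  → nearest: A (5 blocks)
Q at (14, -5):
  A: 18 blocks
  B: 26 blocks
  C: 17 blocks
  D: 15 blocks
  E: 3 blocks
  → nearest: E (3 blocks)
R at (6, 10):
  A: 7 blocks
  B: 17 blocks
  C: 12 blocks
  D: 16 blocks
  E: 22 blocks
  → nearest: A (7 blocks)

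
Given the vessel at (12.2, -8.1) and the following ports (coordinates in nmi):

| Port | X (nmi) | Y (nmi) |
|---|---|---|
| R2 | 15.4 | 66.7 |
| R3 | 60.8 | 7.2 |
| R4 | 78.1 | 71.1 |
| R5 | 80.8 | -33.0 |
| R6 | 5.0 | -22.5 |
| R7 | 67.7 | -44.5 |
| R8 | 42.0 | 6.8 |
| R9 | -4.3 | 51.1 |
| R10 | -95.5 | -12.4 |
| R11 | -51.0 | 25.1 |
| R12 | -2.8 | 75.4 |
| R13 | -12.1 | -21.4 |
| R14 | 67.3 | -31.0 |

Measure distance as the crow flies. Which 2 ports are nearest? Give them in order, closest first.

Distances from (12.2, -8.1):
R2: √((3.2)² + (74.8)²) = √(10.240 + 5595.040) = 74.9 nmi
R3: √((48.6)² + (15.3)²) = √(2361.960 + 234.090) = 51.0 nmi
R4: √((65.9)² + (79.2)²) = √(4342.810 + 6272.640) = 103.0 nmi
R5: √((68.6)² + (-24.9)²) = √(4705.960 + 620.010) = 73.0 nmi
R6: √((-7.2)² + (-14.4)²) = √(51.840 + 207.360) = 16.1 nmi
R7: √((55.5)² + (-36.4)²) = √(3080.250 + 1324.960) = 66.4 nmi
R8: √((29.8)² + (14.9)²) = √(888.040 + 222.010) = 33.3 nmi
R9: √((-16.5)² + (59.2)²) = √(272.250 + 3504.640) = 61.5 nmi
R10: √((-107.7)² + (-4.3)²) = √(11599.290 + 18.490) = 107.8 nmi
R11: √((-63.2)² + (33.2)²) = √(3994.240 + 1102.240) = 71.4 nmi
R12: √((-15.0)² + (83.5)²) = √(225.000 + 6972.250) = 84.8 nmi
R13: √((-24.3)² + (-13.3)²) = √(590.490 + 176.890) = 27.7 nmi
R14: √((55.1)² + (-22.9)²) = √(3036.010 + 524.410) = 59.7 nmi
Sorted: R6 (16.1 nmi) < R13 (27.7 nmi) < R8 (33.3 nmi) < R3 (51.0 nmi) < …

R6, R13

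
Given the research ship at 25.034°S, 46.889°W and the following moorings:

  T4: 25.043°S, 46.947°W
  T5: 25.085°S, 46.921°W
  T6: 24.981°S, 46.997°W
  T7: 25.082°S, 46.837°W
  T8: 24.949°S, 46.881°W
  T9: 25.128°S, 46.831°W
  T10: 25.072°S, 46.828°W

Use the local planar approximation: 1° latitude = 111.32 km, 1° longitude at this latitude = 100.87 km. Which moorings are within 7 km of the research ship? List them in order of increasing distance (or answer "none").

T4, T5

Distances from 25.034°S, 46.889°W:
T4: √((-0.009·111.32)² + (-0.058·100.87)²) = √(1.00376 + 34.22788) = 5.936 km
T5: √((-0.051·111.32)² + (-0.032·100.87)²) = √(32.23196 + 10.41895) = 6.531 km
T6: √((0.053·111.32)² + (-0.108·100.87)²) = √(34.80953 + 118.67836) = 12.389 km
T7: √((-0.048·111.32)² + (0.052·100.87)²) = √(28.55150 + 27.51254) = 7.488 km
T8: √((0.085·111.32)² + (0.008·100.87)²) = √(89.53323 + 0.65118) = 9.497 km
T9: √((-0.094·111.32)² + (0.058·100.87)²) = √(109.49697 + 34.22788) = 11.989 km
T10: √((-0.038·111.32)² + (0.061·100.87)²) = √(17.89425 + 37.86027) = 7.467 km
Threshold 7 km: T4 (5.936 km), T5 (6.531 km) are within range.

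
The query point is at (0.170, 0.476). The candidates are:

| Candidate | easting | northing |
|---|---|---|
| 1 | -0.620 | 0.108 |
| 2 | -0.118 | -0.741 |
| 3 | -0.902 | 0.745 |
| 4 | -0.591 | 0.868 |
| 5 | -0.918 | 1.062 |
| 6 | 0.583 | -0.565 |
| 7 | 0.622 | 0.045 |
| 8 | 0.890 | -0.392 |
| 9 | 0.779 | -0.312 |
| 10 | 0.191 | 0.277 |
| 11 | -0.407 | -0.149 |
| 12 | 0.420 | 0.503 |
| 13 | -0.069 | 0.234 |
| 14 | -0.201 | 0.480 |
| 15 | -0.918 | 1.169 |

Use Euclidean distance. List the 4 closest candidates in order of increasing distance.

10, 12, 13, 14

Distances from (0.170, 0.476):
1: √((-0.790)² + (-0.368)²) = √(0.62410 + 0.13542) = 0.872
2: √((-0.288)² + (-1.217)²) = √(0.08294 + 1.48109) = 1.251
3: √((-1.072)² + (0.269)²) = √(1.14918 + 0.07236) = 1.105
4: √((-0.761)² + (0.392)²) = √(0.57912 + 0.15366) = 0.856
5: √((-1.088)² + (0.586)²) = √(1.18374 + 0.34340) = 1.236
6: √((0.413)² + (-1.041)²) = √(0.17057 + 1.08368) = 1.120
7: √((0.452)² + (-0.431)²) = √(0.20430 + 0.18576) = 0.625
8: √((0.720)² + (-0.868)²) = √(0.51840 + 0.75342) = 1.128
9: √((0.609)² + (-0.788)²) = √(0.37088 + 0.62094) = 0.996
10: √((0.021)² + (-0.199)²) = √(0.00044 + 0.03960) = 0.200
11: √((-0.577)² + (-0.625)²) = √(0.33293 + 0.39062) = 0.851
12: √((0.250)² + (0.027)²) = √(0.06250 + 0.00073) = 0.251
13: √((-0.239)² + (-0.242)²) = √(0.05712 + 0.05856) = 0.340
14: √((-0.371)² + (0.004)²) = √(0.13764 + 0.00002) = 0.371
15: √((-1.088)² + (0.693)²) = √(1.18374 + 0.48025) = 1.290
Sorted: 10 (0.200) < 12 (0.251) < 13 (0.340) < 14 (0.371) < 7 (0.625) < 11 (0.851) < …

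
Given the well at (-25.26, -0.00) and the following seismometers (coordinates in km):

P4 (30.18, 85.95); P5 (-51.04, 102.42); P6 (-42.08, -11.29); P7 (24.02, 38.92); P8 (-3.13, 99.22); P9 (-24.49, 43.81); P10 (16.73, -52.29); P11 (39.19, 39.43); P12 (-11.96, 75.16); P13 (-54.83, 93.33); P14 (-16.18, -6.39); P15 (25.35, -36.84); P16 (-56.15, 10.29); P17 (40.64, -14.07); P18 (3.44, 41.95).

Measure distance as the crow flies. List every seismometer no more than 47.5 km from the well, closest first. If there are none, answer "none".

P14, P6, P16, P9

Distances from (-25.26, -0.00):
P4: 102.28 km
P5: 105.61 km
P6: 20.26 km
P7: 62.80 km
P8: 101.66 km
P9: 43.82 km
P10: 67.06 km
P11: 75.55 km
P12: 76.33 km
P13: 97.90 km
P14: 11.10 km
P15: 62.60 km
P16: 32.56 km
P17: 67.39 km
P18: 50.83 km
Threshold 47.5 km: P14 (11.10 km), P6 (20.26 km), P16 (32.56 km), P9 (43.82 km) are within range.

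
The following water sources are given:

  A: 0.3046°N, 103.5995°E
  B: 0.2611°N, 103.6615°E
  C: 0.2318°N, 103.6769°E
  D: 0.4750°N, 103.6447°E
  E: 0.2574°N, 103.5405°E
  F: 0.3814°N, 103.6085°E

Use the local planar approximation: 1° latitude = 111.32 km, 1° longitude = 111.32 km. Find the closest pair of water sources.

Pairwise distances:
A–B: 8.4312 km
A–C: 11.8286 km
A–D: 19.6249 km
A–E: 8.4110 km
A–F: 8.6079 km
B–C: 3.6848 km
B–D: 23.8847 km
B–E: 13.4760 km
B–F: 14.6339 km
C–D: 27.3093 km
C–E: 15.4492 km
C–F: 18.3116 km
D–E: 26.8573 km
D–F: 11.1717 km
E–F: 15.7430 km
Closest pair: B–C at 3.6848 km.

B and C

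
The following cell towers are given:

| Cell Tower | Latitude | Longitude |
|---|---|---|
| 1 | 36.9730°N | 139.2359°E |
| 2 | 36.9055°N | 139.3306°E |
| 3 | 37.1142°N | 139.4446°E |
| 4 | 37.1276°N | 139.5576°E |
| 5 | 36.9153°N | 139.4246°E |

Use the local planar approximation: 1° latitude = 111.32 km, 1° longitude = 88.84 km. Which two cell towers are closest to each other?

Pairwise distances:
1–2: 11.2802 km
1–3: 24.3071 km
1–4: 33.3616 km
1–5: 17.9525 km
2–3: 25.3440 km
2–4: 31.9058 km
2–5: 8.4219 km
3–4: 10.1491 km
3–5: 22.2127 km
4–5: 26.4224 km
Closest pair: 2–5 at 8.4219 km.

2 and 5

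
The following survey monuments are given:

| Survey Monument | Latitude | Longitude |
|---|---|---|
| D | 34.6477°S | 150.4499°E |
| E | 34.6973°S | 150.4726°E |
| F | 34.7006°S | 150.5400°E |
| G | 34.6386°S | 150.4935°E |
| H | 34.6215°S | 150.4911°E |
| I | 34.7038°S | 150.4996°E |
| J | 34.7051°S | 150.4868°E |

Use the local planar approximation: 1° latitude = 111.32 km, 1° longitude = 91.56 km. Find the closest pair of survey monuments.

I and J

Pairwise distances:
D–E: √((-0.0496·111.32)² + (0.0227·91.56)²) = √(30.486653 + 4.319796) = 5.8997 km
D–F: √((-0.0529·111.32)² + (0.0901·91.56)²) = √(34.678295 + 68.055174) = 10.1358 km
D–G: √((0.0091·111.32)² + (0.0436·91.56)²) = √(1.026193 + 15.936192) = 4.1185 km
D–H: √((0.0262·111.32)² + (0.0412·91.56)²) = √(8.506462 + 14.230036) = 4.7683 km
D–I: √((-0.0561·111.32)² + (0.0497·91.56)²) = √(39.000674 + 20.707341) = 7.7271 km
D–J: √((-0.0574·111.32)² + (0.0369·91.56)²) = √(40.829135 + 11.414695) = 7.2280 km
E–F: √((-0.0033·111.32)² + (0.0674·91.56)²) = √(0.134950 + 38.083018) = 6.1821 km
E–G: √((0.0587·111.32)² + (0.0209·91.56)²) = √(42.699481 + 3.661880) = 6.8089 km
E–H: √((0.0758·111.32)² + (0.0185·91.56)²) = √(71.200789 + 2.869162) = 8.6064 km
E–I: √((-0.0065·111.32)² + (0.0270·91.56)²) = √(0.523568 + 6.111377) = 2.5758 km
E–J: √((-0.0078·111.32)² + (0.0142·91.56)²) = √(0.753938 + 1.690395) = 1.5634 km
F–G: √((0.0620·111.32)² + (-0.0465·91.56)²) = √(47.635395 + 18.126647) = 8.1094 km
F–H: √((0.0791·111.32)² + (-0.0489·91.56)²) = √(77.535280 + 20.046072) = 9.8783 km
F–I: √((-0.0032·111.32)² + (-0.0404·91.56)²) = √(0.126896 + 13.682779) = 3.7161 km
F–J: √((-0.0045·111.32)² + (-0.0532·91.56)²) = √(0.250941 + 23.726563) = 4.8967 km
G–H: √((0.0171·111.32)² + (-0.0024·91.56)²) = √(3.623586 + 0.048287) = 1.9162 km
G–I: √((-0.0652·111.32)² + (0.0061·91.56)²) = √(52.679493 + 0.311940) = 7.2795 km
G–J: √((-0.0665·111.32)² + (-0.0067·91.56)²) = √(54.801152 + 0.376323) = 7.4282 km
H–I: √((-0.0823·111.32)² + (0.0085·91.56)²) = √(83.935574 + 0.605689) = 9.1946 km
H–J: √((-0.0836·111.32)² + (-0.0043·91.56)²) = √(86.608188 + 0.155006) = 9.3147 km
I–J: √((-0.0013·111.32)² + (-0.0128·91.56)²) = √(0.020943 + 1.373509) = 1.1809 km
Closest pair: I–J at 1.1809 km.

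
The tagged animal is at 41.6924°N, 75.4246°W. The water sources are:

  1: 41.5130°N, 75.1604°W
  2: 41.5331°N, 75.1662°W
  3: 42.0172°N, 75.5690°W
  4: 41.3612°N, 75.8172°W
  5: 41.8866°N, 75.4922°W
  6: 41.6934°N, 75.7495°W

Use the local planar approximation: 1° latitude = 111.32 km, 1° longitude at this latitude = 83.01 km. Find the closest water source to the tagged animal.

Distances from 41.6924°N, 75.4246°W:
1: √((-0.1794·111.32)² + (0.2642·83.01)²) = √(398.833172 + 480.979376) = 29.6616 km
2: √((-0.1593·111.32)² + (0.2584·83.01)²) = √(314.469078 + 460.093234) = 27.8310 km
3: √((0.3248·111.32)² + (-0.1444·83.01)²) = √(1307.309558 + 143.679634) = 38.0919 km
4: √((-0.3312·111.32)² + (-0.3926·83.01)²) = √(1359.336729 + 1062.090241) = 49.2080 km
5: √((0.1942·111.32)² + (-0.0676·83.01)²) = √(467.352797 + 31.488663) = 22.3348 km
6: √((0.0010·111.32)² + (-0.3249·83.01)²) = √(0.012392 + 727.378149) = 26.9702 km
Minimum: 5 at 22.3348 km.

5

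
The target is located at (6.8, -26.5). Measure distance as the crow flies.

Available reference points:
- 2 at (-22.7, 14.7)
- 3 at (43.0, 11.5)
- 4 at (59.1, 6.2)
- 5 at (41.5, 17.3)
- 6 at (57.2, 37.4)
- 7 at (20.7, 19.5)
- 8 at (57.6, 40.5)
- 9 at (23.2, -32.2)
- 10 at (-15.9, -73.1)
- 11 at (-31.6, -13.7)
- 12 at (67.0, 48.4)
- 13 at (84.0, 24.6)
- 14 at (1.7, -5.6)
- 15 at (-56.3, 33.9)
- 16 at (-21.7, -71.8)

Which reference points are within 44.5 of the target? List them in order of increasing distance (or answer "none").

9, 14, 11

Distances from (6.8, -26.5):
2: √((-29.5)² + (41.2)²) = √(870.250 + 1697.440) = 50.7
3: √((36.2)² + (38.0)²) = √(1310.440 + 1444.000) = 52.5
4: √((52.3)² + (32.7)²) = √(2735.290 + 1069.290) = 61.7
5: √((34.7)² + (43.8)²) = √(1204.090 + 1918.440) = 55.9
6: √((50.4)² + (63.9)²) = √(2540.160 + 4083.210) = 81.4
7: √((13.9)² + (46.0)²) = √(193.210 + 2116.000) = 48.1
8: √((50.8)² + (67.0)²) = √(2580.640 + 4489.000) = 84.1
9: √((16.4)² + (-5.7)²) = √(268.960 + 32.490) = 17.4
10: √((-22.7)² + (-46.6)²) = √(515.290 + 2171.560) = 51.8
11: √((-38.4)² + (12.8)²) = √(1474.560 + 163.840) = 40.5
12: √((60.2)² + (74.9)²) = √(3624.040 + 5610.010) = 96.1
13: √((77.2)² + (51.1)²) = √(5959.840 + 2611.210) = 92.6
14: √((-5.1)² + (20.9)²) = √(26.010 + 436.810) = 21.5
15: √((-63.1)² + (60.4)²) = √(3981.610 + 3648.160) = 87.3
16: √((-28.5)² + (-45.3)²) = √(812.250 + 2052.090) = 53.5
Threshold 44.5: 9 (17.4), 14 (21.5), 11 (40.5) are within range.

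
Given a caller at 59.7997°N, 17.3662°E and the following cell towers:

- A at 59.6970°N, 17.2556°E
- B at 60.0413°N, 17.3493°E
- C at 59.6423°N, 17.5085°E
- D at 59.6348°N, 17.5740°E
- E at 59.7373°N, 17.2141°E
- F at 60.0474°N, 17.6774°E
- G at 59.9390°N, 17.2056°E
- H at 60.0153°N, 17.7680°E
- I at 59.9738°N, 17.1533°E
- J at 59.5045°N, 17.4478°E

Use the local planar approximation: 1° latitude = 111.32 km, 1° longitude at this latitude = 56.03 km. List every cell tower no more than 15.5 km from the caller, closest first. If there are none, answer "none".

E, A

Distances from 59.7997°N, 17.3662°E:
A: √((-0.1027·111.32)² + (-0.1106·56.03)²) = √(130.703520 + 38.401793) = 13.0040 km
B: √((0.2416·111.32)² + (-0.0169·56.03)²) = √(723.336291 + 0.896633) = 26.9116 km
C: √((-0.1574·111.32)² + (0.1423·56.03)²) = √(307.012354 + 63.569829) = 19.2505 km
D: √((-0.1649·111.32)² + (0.2078·56.03)²) = √(336.967260 + 135.560241) = 21.7377 km
E: √((-0.0624·111.32)² + (-0.1521·56.03)²) = √(48.252028 + 72.627262) = 10.9945 km
F: √((0.2477·111.32)² + (0.3112·56.03)²) = √(760.323491 + 304.032788) = 32.6245 km
G: √((0.1393·111.32)² + (-0.1606·56.03)²) = √(240.463203 + 80.971527) = 17.9286 km
H: √((0.2156·111.32)² + (0.4018·56.03)²) = √(576.028416 + 506.828595) = 32.9068 km
I: √((0.1741·111.32)² + (-0.2129·56.03)²) = √(375.615874 + 142.295959) = 22.7577 km
J: √((-0.2952·111.32)² + (0.0816·56.03)²) = √(1079.888961 + 20.903623) = 33.1782 km
Threshold 15.5 km: E (10.9945 km), A (13.0040 km) are within range.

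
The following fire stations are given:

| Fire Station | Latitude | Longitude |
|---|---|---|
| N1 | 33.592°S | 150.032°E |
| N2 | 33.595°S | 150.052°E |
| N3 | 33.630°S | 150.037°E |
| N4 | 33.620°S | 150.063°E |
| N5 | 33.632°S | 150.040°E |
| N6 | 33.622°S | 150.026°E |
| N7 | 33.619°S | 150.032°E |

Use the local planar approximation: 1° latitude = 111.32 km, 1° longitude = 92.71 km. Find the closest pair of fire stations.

N3 and N5

Pairwise distances:
N3–N5: √((-0.002·111.32)² + (0.003·92.71)²) = √(0.04957 + 0.07736) = 0.356 km
N6–N7: √((0.003·111.32)² + (0.006·92.71)²) = √(0.11153 + 0.30943) = 0.649 km
N3–N7: √((0.011·111.32)² + (-0.005·92.71)²) = √(1.49945 + 0.21488) = 1.309 km
N3–N6: √((0.008·111.32)² + (-0.011·92.71)²) = √(0.79310 + 1.04001) = 1.354 km
N5–N7: √((0.013·111.32)² + (-0.008·92.71)²) = √(2.09427 + 0.55009) = 1.626 km
N5–N6: √((0.010·111.32)² + (-0.014·92.71)²) = √(1.23921 + 1.68465) = 1.710 km
N1–N2: √((-0.003·111.32)² + (0.020·92.71)²) = √(0.11153 + 3.43806) = 1.884 km
N4–N5: √((-0.012·111.32)² + (-0.023·92.71)²) = √(1.78447 + 4.54683) = 2.516 km
N3–N4: √((0.010·111.32)² + (0.026·92.71)²) = √(1.23921 + 5.81032) = 2.655 km
N4–N7: √((0.001·111.32)² + (-0.031·92.71)²) = √(0.01239 + 8.25993) = 2.876 km
N2–N4: √((-0.025·111.32)² + (0.011·92.71)²) = √(7.74509 + 1.04001) = 2.964 km
N1–N7: √((-0.027·111.32)² + (0.000·92.71)²) = √(9.03387 + 0.00000) = 3.006 km
N2–N7: √((-0.024·111.32)² + (-0.020·92.71)²) = √(7.13787 + 3.43806) = 3.252 km
N1–N6: √((-0.030·111.32)² + (-0.006·92.71)²) = √(11.15293 + 0.30943) = 3.386 km
N4–N6: √((-0.002·111.32)² + (-0.037·92.71)²) = √(0.04957 + 11.76675) = 3.437 km
N2–N6: √((-0.027·111.32)² + (-0.026·92.71)²) = √(9.03387 + 5.81032) = 3.853 km
N2–N3: √((-0.035·111.32)² + (-0.015·92.71)²) = √(15.18037 + 1.93391) = 4.137 km
N1–N4: √((-0.028·111.32)² + (0.031·92.71)²) = √(9.71544 + 8.25993) = 4.240 km
N1–N3: √((-0.038·111.32)² + (0.005·92.71)²) = √(17.89425 + 0.21488) = 4.255 km
N2–N5: √((-0.037·111.32)² + (-0.012·92.71)²) = √(16.96484 + 1.23770) = 4.266 km
N1–N5: √((-0.040·111.32)² + (0.008·92.71)²) = √(19.82743 + 0.55009) = 4.514 km
Closest pair: N3–N5 at 0.356 km.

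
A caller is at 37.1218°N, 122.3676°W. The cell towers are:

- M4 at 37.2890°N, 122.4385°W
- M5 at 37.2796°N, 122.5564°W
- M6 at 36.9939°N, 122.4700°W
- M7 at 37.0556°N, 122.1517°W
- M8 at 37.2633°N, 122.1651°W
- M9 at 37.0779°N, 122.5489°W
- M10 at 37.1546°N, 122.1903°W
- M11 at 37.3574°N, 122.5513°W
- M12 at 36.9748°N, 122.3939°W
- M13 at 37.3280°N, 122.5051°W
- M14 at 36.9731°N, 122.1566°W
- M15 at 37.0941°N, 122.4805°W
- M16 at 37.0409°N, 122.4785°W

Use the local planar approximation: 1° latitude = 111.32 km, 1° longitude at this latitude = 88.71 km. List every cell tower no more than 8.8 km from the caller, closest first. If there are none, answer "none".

none

Distances from 37.1218°N, 122.3676°W:
M4: 19.6467 km
M5: 24.2711 km
M6: 16.8888 km
M7: 20.5213 km
M8: 23.8918 km
M9: 16.8092 km
M10: 16.1465 km
M11: 30.8774 km
M12: 16.5295 km
M13: 25.9938 km
M14: 24.9873 km
M15: 10.4793 km
M16: 13.3375 km
Threshold 8.8 km: none within range.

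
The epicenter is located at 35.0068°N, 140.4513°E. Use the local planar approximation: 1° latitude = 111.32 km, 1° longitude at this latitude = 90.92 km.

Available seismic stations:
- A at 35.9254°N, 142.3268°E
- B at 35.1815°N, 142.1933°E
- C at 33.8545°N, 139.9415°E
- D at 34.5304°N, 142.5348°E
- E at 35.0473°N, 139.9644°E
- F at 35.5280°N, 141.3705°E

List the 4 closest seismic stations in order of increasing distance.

E, F, C, B

Distances from 35.0068°N, 140.4513°E:
A: √((0.9186·111.32)² + (1.8755·90.92)²) = √(10456.811457 + 29077.227279) = 198.8317 km
B: √((0.1747·111.32)² + (1.7420·90.92)²) = √(378.209301 + 25085.060653) = 159.5721 km
C: √((-1.1523·111.32)² + (-0.5098·90.92)²) = √(16454.228312 + 2148.416684) = 136.3915 km
D: √((-0.4764·111.32)² + (2.0835·90.92)²) = √(2812.482967 + 35884.414429) = 196.7153 km
E: √((0.0405·111.32)² + (-0.4869·90.92)²) = √(20.326212 + 1959.739757) = 44.4979 km
F: √((0.5212·111.32)² + (0.9192·90.92)²) = √(3366.318543 + 6984.557314) = 101.7393 km
Sorted: E (44.4979 km) < F (101.7393 km) < C (136.3915 km) < B (159.5721 km) < D (196.7153 km) < A (198.8317 km)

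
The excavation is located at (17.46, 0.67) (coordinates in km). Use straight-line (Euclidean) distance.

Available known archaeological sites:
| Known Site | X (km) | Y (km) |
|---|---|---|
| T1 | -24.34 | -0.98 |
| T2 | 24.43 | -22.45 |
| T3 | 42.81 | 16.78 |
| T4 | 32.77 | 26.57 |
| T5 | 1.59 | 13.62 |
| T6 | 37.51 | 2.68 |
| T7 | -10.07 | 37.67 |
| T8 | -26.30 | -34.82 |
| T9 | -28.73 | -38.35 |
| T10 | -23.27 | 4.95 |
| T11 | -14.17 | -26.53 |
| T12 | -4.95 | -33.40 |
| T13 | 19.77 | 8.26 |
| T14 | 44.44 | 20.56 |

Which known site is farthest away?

T9

Distances from (17.46, 0.67):
T1: 41.83 km
T2: 24.15 km
T3: 30.04 km
T4: 30.09 km
T5: 20.48 km
T6: 20.15 km
T7: 46.12 km
T8: 56.34 km
T9: 60.47 km
T10: 40.95 km
T11: 41.72 km
T12: 40.78 km
T13: 7.93 km
T14: 33.52 km
Maximum: T9 at 60.47 km.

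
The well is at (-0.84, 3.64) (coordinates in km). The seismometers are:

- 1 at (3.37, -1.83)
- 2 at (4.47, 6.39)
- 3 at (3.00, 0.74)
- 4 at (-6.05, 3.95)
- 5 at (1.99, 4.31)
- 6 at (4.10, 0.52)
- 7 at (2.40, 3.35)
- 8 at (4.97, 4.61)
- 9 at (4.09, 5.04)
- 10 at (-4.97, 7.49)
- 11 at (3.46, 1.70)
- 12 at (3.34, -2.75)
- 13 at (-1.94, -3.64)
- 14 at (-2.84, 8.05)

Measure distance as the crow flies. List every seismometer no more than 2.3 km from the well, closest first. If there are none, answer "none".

none

Distances from (-0.84, 3.64):
1: 6.90 km
2: 5.98 km
3: 4.81 km
4: 5.22 km
5: 2.91 km
6: 5.84 km
7: 3.25 km
8: 5.89 km
9: 5.12 km
10: 5.65 km
11: 4.72 km
12: 7.64 km
13: 7.36 km
14: 4.84 km
Threshold 2.3 km: none within range.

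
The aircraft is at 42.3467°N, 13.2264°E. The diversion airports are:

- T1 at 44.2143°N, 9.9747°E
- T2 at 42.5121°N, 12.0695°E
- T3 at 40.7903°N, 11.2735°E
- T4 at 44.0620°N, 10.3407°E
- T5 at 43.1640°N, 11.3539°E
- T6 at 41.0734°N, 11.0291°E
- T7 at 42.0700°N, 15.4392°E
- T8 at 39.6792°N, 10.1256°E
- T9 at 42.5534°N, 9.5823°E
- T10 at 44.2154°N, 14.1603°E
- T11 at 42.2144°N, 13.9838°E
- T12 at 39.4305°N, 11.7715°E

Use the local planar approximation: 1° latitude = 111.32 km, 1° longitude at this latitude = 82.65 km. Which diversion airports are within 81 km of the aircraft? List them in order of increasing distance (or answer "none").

Distances from 42.3467°N, 13.2264°E:
T1: 339.7810 km
T2: 97.3744 km
T3: 236.7927 km
T4: 305.5234 km
T5: 179.5244 km
T6: 230.3743 km
T7: 185.4637 km
T8: 392.2461 km
T9: 302.0625 km
T10: 221.8821 km
T11: 64.3083 km
T12: 346.1864 km
Threshold 81 km: T11 (64.3083 km) is within range.

T11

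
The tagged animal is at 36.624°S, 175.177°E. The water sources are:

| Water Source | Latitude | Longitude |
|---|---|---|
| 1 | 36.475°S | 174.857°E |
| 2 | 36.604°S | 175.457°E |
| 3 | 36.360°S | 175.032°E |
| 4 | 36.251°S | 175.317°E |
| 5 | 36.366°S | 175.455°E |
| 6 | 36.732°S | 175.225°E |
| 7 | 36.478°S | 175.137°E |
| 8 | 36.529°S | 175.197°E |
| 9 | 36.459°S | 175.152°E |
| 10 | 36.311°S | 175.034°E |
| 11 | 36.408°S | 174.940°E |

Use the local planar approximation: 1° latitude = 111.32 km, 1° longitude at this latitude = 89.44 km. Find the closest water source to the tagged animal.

Distances from 36.624°S, 175.177°E:
1: 33.080 km
2: 25.142 km
3: 32.123 km
4: 43.369 km
5: 37.988 km
6: 12.766 km
7: 16.642 km
8: 10.726 km
9: 18.503 km
10: 37.116 km
11: 32.055 km
Minimum: 8 at 10.726 km.

8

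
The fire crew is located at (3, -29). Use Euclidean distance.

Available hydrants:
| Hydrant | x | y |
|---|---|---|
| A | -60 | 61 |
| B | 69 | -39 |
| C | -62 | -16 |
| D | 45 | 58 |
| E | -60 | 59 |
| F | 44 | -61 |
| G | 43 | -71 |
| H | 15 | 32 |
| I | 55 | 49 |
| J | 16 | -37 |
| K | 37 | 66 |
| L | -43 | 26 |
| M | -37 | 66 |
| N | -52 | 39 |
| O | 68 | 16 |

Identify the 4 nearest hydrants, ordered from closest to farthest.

J, F, G, H

Distances from (3, -29):
A: 109.9
B: 66.8
C: 66.3
D: 96.6
E: 108.2
F: 52.0
G: 58.0
H: 62.2
I: 93.7
J: 15.3
K: 100.9
L: 71.7
M: 103.1
N: 87.5
O: 79.1
Sorted: J (15.3) < F (52.0) < G (58.0) < H (62.2) < C (66.3) < B (66.8) < …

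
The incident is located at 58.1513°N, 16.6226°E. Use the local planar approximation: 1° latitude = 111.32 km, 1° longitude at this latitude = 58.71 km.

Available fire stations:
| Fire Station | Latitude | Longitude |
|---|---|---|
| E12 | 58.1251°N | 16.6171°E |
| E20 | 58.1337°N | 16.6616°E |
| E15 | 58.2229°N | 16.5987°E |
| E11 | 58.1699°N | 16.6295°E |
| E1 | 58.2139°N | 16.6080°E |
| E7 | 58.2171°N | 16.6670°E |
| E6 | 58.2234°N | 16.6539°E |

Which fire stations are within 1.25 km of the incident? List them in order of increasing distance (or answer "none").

none

Distances from 58.1513°N, 16.6226°E:
E12: 2.9344 km
E20: 3.0135 km
E15: 8.0931 km
E11: 2.1098 km
E1: 7.0212 km
E7: 7.7749 km
E6: 8.2339 km
Threshold 1.25 km: none within range.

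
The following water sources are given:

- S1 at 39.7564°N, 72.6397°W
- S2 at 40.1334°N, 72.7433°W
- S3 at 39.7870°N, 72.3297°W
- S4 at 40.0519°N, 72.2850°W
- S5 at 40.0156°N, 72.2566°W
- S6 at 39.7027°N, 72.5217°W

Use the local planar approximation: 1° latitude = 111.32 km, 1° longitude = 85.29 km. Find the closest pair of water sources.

Pairwise distances:
S4–S5: 4.7113 km
S1–S6: 11.7057 km
S3–S6: 18.8740 km
S3–S5: 26.2004 km
S1–S3: 26.6584 km
S3–S4: 29.7341 km
S2–S4: 40.1275 km
S5–S6: 41.5271 km
S1–S2: 42.8877 km
S2–S5: 43.5327 km
S1–S5: 43.5912 km
S4–S6: 43.8026 km
S1–S4: 44.6911 km
S2–S6: 51.5363 km
S2–S3: 52.2624 km
Closest pair: S4–S5 at 4.7113 km.

S4 and S5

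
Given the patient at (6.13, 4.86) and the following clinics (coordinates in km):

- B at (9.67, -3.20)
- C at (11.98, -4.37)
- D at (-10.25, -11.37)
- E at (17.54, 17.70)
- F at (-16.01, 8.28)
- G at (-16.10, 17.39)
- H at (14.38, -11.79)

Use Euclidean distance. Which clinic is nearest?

B

Distances from (6.13, 4.86):
B: 8.80 km
C: 10.93 km
D: 23.06 km
E: 17.18 km
F: 22.40 km
G: 25.52 km
H: 18.58 km
Minimum: B at 8.80 km.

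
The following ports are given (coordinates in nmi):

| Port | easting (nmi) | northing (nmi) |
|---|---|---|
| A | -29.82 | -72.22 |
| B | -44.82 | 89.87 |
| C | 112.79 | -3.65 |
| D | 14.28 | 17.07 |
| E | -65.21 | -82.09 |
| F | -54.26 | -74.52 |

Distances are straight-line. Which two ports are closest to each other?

Pairwise distances:
E–F: √((10.95)² + (7.57)²) = √(119.9025 + 57.3049) = 13.31 nmi
A–F: √((-24.44)² + (-2.30)²) = √(597.3136 + 5.2900) = 24.55 nmi
A–E: √((-35.39)² + (-9.87)²) = √(1252.4521 + 97.4169) = 36.74 nmi
B–D: √((59.10)² + (-72.80)²) = √(3492.8100 + 5299.8400) = 93.77 nmi
A–D: √((44.10)² + (89.29)²) = √(1944.8100 + 7972.7041) = 99.59 nmi
C–D: √((-98.51)² + (20.72)²) = √(9704.2201 + 429.3184) = 100.67 nmi
D–F: √((-68.54)² + (-91.59)²) = √(4697.7316 + 8388.7281) = 114.40 nmi
D–E: √((-79.49)² + (-99.16)²) = √(6318.6601 + 9832.7056) = 127.09 nmi
A–C: √((142.61)² + (68.57)²) = √(20337.6121 + 4701.8449) = 158.24 nmi
A–B: √((-15.00)² + (162.09)²) = √(225.0000 + 26273.1681) = 162.78 nmi
B–F: √((-9.44)² + (-164.39)²) = √(89.1136 + 27024.0721) = 164.66 nmi
B–E: √((-20.39)² + (-171.96)²) = √(415.7521 + 29570.2416) = 173.16 nmi
C–F: √((-167.05)² + (-70.87)²) = √(27905.7025 + 5022.5569) = 181.46 nmi
B–C: √((157.61)² + (-93.52)²) = √(24840.9121 + 8745.9904) = 183.27 nmi
C–E: √((-178.00)² + (-78.44)²) = √(31684.0000 + 6152.8336) = 194.52 nmi
Closest pair: E–F at 13.31 nmi.

E and F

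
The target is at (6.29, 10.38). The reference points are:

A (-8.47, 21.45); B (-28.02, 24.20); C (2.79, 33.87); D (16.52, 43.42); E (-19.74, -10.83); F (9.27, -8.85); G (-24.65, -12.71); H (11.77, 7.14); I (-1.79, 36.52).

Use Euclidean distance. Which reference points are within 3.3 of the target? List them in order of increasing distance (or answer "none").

Distances from (6.29, 10.38):
A: √((-14.76)² + (11.07)²) = √(217.8576 + 122.5449) = 18.45
B: √((-34.31)² + (13.82)²) = √(1177.1761 + 190.9924) = 36.99
C: √((-3.50)² + (23.49)²) = √(12.2500 + 551.7801) = 23.75
D: √((10.23)² + (33.04)²) = √(104.6529 + 1091.6416) = 34.59
E: √((-26.03)² + (-21.21)²) = √(677.5609 + 449.8641) = 33.58
F: √((2.98)² + (-19.23)²) = √(8.8804 + 369.7929) = 19.46
G: √((-30.94)² + (-23.09)²) = √(957.2836 + 533.1481) = 38.61
H: √((5.48)² + (-3.24)²) = √(30.0304 + 10.4976) = 6.37
I: √((-8.08)² + (26.14)²) = √(65.2864 + 683.2996) = 27.36
Threshold 3.3: none within range.

none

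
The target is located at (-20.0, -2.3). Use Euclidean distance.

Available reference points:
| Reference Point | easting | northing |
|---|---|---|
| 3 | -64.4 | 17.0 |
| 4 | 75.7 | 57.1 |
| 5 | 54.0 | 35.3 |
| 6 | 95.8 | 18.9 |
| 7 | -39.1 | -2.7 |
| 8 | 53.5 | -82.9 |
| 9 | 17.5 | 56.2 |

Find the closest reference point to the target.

7

Distances from (-20.0, -2.3):
3: √((-44.4)² + (19.3)²) = √(1971.360 + 372.490) = 48.4
4: √((95.7)² + (59.4)²) = √(9158.490 + 3528.360) = 112.6
5: √((74.0)² + (37.6)²) = √(5476.000 + 1413.760) = 83.0
6: √((115.8)² + (21.2)²) = √(13409.640 + 449.440) = 117.7
7: √((-19.1)² + (-0.4)²) = √(364.810 + 0.160) = 19.1
8: √((73.5)² + (-80.6)²) = √(5402.250 + 6496.360) = 109.1
9: √((37.5)² + (58.5)²) = √(1406.250 + 3422.250) = 69.5
Minimum: 7 at 19.1.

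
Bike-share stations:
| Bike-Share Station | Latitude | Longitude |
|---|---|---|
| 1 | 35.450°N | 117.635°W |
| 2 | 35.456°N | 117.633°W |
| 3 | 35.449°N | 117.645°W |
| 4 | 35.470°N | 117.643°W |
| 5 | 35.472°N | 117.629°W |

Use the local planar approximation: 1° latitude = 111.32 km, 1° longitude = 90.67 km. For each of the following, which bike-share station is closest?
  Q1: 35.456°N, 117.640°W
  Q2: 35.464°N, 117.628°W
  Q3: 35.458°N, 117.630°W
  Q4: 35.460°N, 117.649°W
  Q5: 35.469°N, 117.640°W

Q1→2; Q2→5; Q3→2; Q4→4; Q5→4

Q1 at 35.456°N, 117.640°W:
  1: 0.807244 km
  2: 0.634690 km
  3: 0.901522 km
  4: 1.582040 km
  5: 2.041356 km
  → nearest: 2 (0.634690 km)
Q2 at 35.464°N, 117.628°W:
  1: 1.682763 km
  2: 0.999311 km
  3: 2.272469 km
  4: 1.515207 km
  5: 0.895164 km
  → nearest: 5 (0.895164 km)
Q3 at 35.458°N, 117.630°W:
  1: 0.999311 km
  2: 0.351508 km
  3: 1.689230 km
  4: 1.781523 km
  5: 1.561115 km
  → nearest: 2 (0.351508 km)
Q4 at 35.460°N, 117.649°W:
  1: 1.688354 km
  2: 1.517519 km
  3: 1.277101 km
  4: 1.239021 km
  5: 2.252307 km
  → nearest: 4 (1.239021 km)
Q5 at 35.469°N, 117.640°W:
  1: 2.163120 km
  2: 1.580223 km
  3: 2.272088 km
  4: 0.293907 km
  5: 1.051797 km
  → nearest: 4 (0.293907 km)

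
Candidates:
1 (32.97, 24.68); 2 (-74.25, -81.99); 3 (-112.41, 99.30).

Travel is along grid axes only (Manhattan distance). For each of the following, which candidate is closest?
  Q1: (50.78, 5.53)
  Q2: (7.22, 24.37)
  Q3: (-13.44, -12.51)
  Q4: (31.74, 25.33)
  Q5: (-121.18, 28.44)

Q1 at (50.78, 5.53):
  1: |-17.81| + |19.15| = 17.81 + 19.15 = 36.96
  2: |-125.03| + |-87.52| = 125.03 + 87.52 = 212.55
  3: |-163.19| + |93.77| = 163.19 + 93.77 = 256.96
  → nearest: 1 (36.96)
Q2 at (7.22, 24.37):
  1: |25.75| + |0.31| = 25.75 + 0.31 = 26.06
  2: |-81.47| + |-106.36| = 81.47 + 106.36 = 187.83
  3: |-119.63| + |74.93| = 119.63 + 74.93 = 194.56
  → nearest: 1 (26.06)
Q3 at (-13.44, -12.51):
  1: |46.41| + |37.19| = 46.41 + 37.19 = 83.60
  2: |-60.81| + |-69.48| = 60.81 + 69.48 = 130.29
  3: |-98.97| + |111.81| = 98.97 + 111.81 = 210.78
  → nearest: 1 (83.60)
Q4 at (31.74, 25.33):
  1: |1.23| + |-0.65| = 1.23 + 0.65 = 1.88
  2: |-105.99| + |-107.32| = 105.99 + 107.32 = 213.31
  3: |-144.15| + |73.97| = 144.15 + 73.97 = 218.12
  → nearest: 1 (1.88)
Q5 at (-121.18, 28.44):
  1: |154.15| + |-3.76| = 154.15 + 3.76 = 157.91
  2: |46.93| + |-110.43| = 46.93 + 110.43 = 157.36
  3: |8.77| + |70.86| = 8.77 + 70.86 = 79.63
  → nearest: 3 (79.63)

Q1→1; Q2→1; Q3→1; Q4→1; Q5→3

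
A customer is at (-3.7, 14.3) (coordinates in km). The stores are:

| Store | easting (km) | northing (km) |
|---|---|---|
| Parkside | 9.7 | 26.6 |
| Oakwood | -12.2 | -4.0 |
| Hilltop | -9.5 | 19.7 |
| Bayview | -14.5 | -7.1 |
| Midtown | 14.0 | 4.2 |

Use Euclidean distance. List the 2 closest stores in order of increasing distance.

Hilltop, Parkside

Distances from (-3.7, 14.3):
Parkside: √((13.4)² + (12.3)²) = √(179.560 + 151.290) = 18.2 km
Oakwood: √((-8.5)² + (-18.3)²) = √(72.250 + 334.890) = 20.2 km
Hilltop: √((-5.8)² + (5.4)²) = √(33.640 + 29.160) = 7.9 km
Bayview: √((-10.8)² + (-21.4)²) = √(116.640 + 457.960) = 24.0 km
Midtown: √((17.7)² + (-10.1)²) = √(313.290 + 102.010) = 20.4 km
Sorted: Hilltop (7.9 km) < Parkside (18.2 km) < Oakwood (20.2 km) < Midtown (20.4 km) < …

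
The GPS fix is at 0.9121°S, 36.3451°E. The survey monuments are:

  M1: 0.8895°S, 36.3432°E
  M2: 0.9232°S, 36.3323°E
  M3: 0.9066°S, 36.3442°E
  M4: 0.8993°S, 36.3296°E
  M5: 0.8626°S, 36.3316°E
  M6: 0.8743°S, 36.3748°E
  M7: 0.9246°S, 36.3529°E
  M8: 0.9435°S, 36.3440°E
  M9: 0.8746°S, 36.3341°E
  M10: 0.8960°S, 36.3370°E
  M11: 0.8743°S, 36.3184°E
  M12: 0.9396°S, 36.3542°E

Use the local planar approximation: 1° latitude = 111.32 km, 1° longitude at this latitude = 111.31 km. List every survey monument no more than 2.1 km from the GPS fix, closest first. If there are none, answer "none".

Distances from 0.9121°S, 36.3451°E:
M1: √((0.0226·111.32)² + (-0.0019·111.31)²) = √(6.329411 + 0.044728) = 2.5247 km
M2: √((-0.0111·111.32)² + (-0.0128·111.31)²) = √(1.526836 + 2.029964) = 1.8859 km
M3: √((0.0055·111.32)² + (-0.0009·111.31)²) = √(0.374862 + 0.010036) = 0.6204 km
M4: √((0.0128·111.32)² + (-0.0155·111.31)²) = √(2.030329 + 2.976677) = 2.2376 km
M5: √((0.0495·111.32)² + (-0.0135·111.31)²) = √(30.363847 + 2.258062) = 5.7116 km
M6: √((0.0378·111.32)² + (0.0297·111.31)²) = √(17.706389 + 10.929021) = 5.3512 km
M7: √((-0.0125·111.32)² + (0.0078·111.31)²) = √(1.936272 + 0.753802) = 1.6401 km
M8: √((-0.0314·111.32)² + (-0.0011·111.31)²) = √(12.218157 + 0.014992) = 3.4976 km
M9: √((0.0375·111.32)² + (-0.0110·111.31)²) = √(17.426450 + 1.499180) = 4.3504 km
M10: √((0.0161·111.32)² + (-0.0081·111.31)²) = √(3.212167 + 0.812902) = 2.0063 km
M11: √((0.0378·111.32)² + (-0.0267·111.31)²) = √(17.706389 + 8.832647) = 5.1516 km
M12: √((-0.0275·111.32)² + (0.0091·111.31)²) = √(9.371558 + 1.026009) = 3.2245 km
Threshold 2.1 km: M3 (0.6204 km), M7 (1.6401 km), M2 (1.8859 km), M10 (2.0063 km) are within range.

M3, M7, M2, M10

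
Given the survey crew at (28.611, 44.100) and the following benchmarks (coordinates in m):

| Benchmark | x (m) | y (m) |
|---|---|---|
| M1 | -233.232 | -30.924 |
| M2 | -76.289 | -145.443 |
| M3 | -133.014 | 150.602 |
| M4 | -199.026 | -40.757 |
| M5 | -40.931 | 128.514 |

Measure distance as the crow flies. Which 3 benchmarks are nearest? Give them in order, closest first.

Distances from (28.611, 44.100):
M1: 272.379 m
M2: 216.635 m
M3: 193.560 m
M4: 242.939 m
M5: 109.370 m
Sorted: M5 (109.370 m) < M3 (193.560 m) < M2 (216.635 m) < M4 (242.939 m) < M1 (272.379 m)

M5, M3, M2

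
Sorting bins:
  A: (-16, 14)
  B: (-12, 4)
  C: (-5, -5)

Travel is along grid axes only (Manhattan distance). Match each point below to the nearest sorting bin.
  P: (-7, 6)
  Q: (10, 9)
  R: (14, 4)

P at (-7, 6):
  A: |-9| + |8| = 9 + 8 = 17
  B: |-5| + |-2| = 5 + 2 = 7
  C: |2| + |-11| = 2 + 11 = 13
  → nearest: B (7)
Q at (10, 9):
  A: |-26| + |5| = 26 + 5 = 31
  B: |-22| + |-5| = 22 + 5 = 27
  C: |-15| + |-14| = 15 + 14 = 29
  → nearest: B (27)
R at (14, 4):
  A: |-30| + |10| = 30 + 10 = 40
  B: |-26| + |0| = 26 + 0 = 26
  C: |-19| + |-9| = 19 + 9 = 28
  → nearest: B (26)

P→B; Q→B; R→B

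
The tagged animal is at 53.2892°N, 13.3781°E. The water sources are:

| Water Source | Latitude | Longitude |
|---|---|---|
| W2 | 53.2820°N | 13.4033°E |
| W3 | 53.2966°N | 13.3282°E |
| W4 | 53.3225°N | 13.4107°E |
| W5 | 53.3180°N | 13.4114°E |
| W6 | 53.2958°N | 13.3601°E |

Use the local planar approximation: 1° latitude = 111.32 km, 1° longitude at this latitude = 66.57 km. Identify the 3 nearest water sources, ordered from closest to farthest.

W6, W2, W3

Distances from 53.2892°N, 13.3781°E:
W2: √((-0.0072·111.32)² + (0.0252·66.57)²) = √(0.642409 + 2.814221) = 1.8592 km
W3: √((0.0074·111.32)² + (-0.0499·66.57)²) = √(0.678594 + 11.034641) = 3.4225 km
W4: √((0.0333·111.32)² + (0.0326·66.57)²) = √(13.741523 + 4.709690) = 4.2955 km
W5: √((0.0288·111.32)² + (0.0333·66.57)²) = √(10.278539 + 4.914118) = 3.8978 km
W6: √((0.0066·111.32)² + (-0.0180·66.57)²) = √(0.539802 + 1.435827) = 1.4056 km
Sorted: W6 (1.4056 km) < W2 (1.8592 km) < W3 (3.4225 km) < W5 (3.8978 km) < W4 (4.2955 km)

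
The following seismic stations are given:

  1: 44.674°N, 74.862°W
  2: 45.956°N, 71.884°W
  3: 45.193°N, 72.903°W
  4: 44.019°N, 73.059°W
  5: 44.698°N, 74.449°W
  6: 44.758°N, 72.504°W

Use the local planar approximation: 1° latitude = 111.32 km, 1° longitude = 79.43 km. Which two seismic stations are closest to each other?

1 and 5

Pairwise distances:
1–2: 276.259 km
1–3: 165.983 km
1–4: 160.706 km
1–5: 32.913 km
1–6: 187.529 km
2–3: 117.326 km
2–4: 234.958 km
2–5: 247.226 km
2–6: 142.164 km
3–4: 131.276 km
3–5: 134.595 km
3–6: 57.873 km
4–5: 133.803 km
4–6: 93.333 km
5–6: 154.636 km
Closest pair: 1–5 at 32.913 km.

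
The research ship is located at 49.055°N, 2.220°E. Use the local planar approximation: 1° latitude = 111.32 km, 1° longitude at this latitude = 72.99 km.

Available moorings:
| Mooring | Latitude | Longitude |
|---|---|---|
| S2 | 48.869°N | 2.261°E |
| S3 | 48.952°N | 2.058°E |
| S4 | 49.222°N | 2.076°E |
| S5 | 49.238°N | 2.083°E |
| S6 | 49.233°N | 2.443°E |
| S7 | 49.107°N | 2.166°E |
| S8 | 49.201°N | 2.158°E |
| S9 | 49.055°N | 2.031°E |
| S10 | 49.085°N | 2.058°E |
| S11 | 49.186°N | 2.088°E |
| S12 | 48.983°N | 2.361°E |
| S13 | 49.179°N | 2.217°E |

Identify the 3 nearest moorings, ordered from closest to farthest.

S7, S10, S12

Distances from 49.055°N, 2.220°E:
S2: √((-0.186·111.32)² + (0.041·72.99)²) = √(428.71856 + 8.95559) = 20.921 km
S3: √((-0.103·111.32)² + (-0.162·72.99)²) = √(131.46824 + 139.81596) = 16.471 km
S4: √((0.167·111.32)² + (-0.144·72.99)²) = √(345.60446 + 110.47187) = 21.356 km
S5: √((0.183·111.32)² + (-0.137·72.99)²) = √(415.00046 + 99.99260) = 22.693 km
S6: √((0.178·111.32)² + (0.223·72.99)²) = √(392.63264 + 264.93324) = 25.643 km
S7: √((0.052·111.32)² + (-0.054·72.99)²) = √(33.50835 + 15.53511) = 7.003 km
S8: √((0.146·111.32)² + (-0.062·72.99)²) = √(264.15091 + 20.47906) = 16.871 km
S9: √((0.000·111.32)² + (-0.189·72.99)²) = √(0.00000 + 190.30506) = 13.795 km
S10: √((0.030·111.32)² + (-0.162·72.99)²) = √(11.15293 + 139.81596) = 12.287 km
S11: √((0.131·111.32)² + (-0.132·72.99)²) = √(212.66156 + 92.82706) = 17.478 km
S12: √((-0.072·111.32)² + (0.141·72.99)²) = √(64.24087 + 105.91682) = 13.044 km
S13: √((0.124·111.32)² + (-0.003·72.99)²) = √(190.54158 + 0.04795) = 13.805 km
Sorted: S7 (7.003 km) < S10 (12.287 km) < S12 (13.044 km) < S9 (13.795 km) < S13 (13.805 km) < …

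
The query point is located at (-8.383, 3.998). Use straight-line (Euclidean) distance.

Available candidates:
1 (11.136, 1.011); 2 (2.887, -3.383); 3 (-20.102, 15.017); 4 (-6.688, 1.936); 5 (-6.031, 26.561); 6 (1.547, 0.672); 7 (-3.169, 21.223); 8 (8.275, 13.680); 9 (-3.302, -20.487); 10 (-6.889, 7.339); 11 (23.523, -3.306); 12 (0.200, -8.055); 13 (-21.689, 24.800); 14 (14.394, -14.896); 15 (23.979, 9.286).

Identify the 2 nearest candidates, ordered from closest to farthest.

Distances from (-8.383, 3.998):
1: √((19.519)² + (-2.987)²) = √(380.99136 + 8.92217) = 19.746
2: √((11.270)² + (-7.381)²) = √(127.01290 + 54.47916) = 13.472
3: √((-11.719)² + (11.019)²) = √(137.33496 + 121.41836) = 16.086
4: √((1.695)² + (-2.062)²) = √(2.87302 + 4.25184) = 2.669
5: √((2.352)² + (22.563)²) = √(5.53190 + 509.08897) = 22.685
6: √((9.930)² + (-3.326)²) = √(98.60490 + 11.06228) = 10.472
7: √((5.214)² + (17.225)²) = √(27.18580 + 296.70062) = 17.997
8: √((16.658)² + (9.682)²) = √(277.48896 + 93.74112) = 19.267
9: √((5.081)² + (-24.485)²) = √(25.81656 + 599.51522) = 25.007
10: √((1.494)² + (3.341)²) = √(2.23204 + 11.16228) = 3.660
11: √((31.906)² + (-7.304)²) = √(1017.99284 + 53.34842) = 32.731
12: √((8.583)² + (-12.053)²) = √(73.66789 + 145.27481) = 14.797
13: √((-13.306)² + (20.802)²) = √(177.04964 + 432.72320) = 24.694
14: √((22.777)² + (-18.894)²) = √(518.79173 + 356.98324) = 29.593
15: √((32.362)² + (5.288)²) = √(1047.29904 + 27.96294) = 32.791
Sorted: 4 (2.669) < 10 (3.660) < 6 (10.472) < 2 (13.472) < …

4, 10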